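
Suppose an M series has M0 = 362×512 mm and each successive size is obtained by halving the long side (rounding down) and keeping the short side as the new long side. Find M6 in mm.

M1: ⌊512/2⌋ × 362 = 256 × 362 mm
M2: ⌊362/2⌋ × 256 = 181 × 256 mm
M3: ⌊256/2⌋ × 181 = 128 × 181 mm
M4: ⌊181/2⌋ × 128 = 90 × 128 mm
M5: ⌊128/2⌋ × 90 = 64 × 90 mm
M6: ⌊90/2⌋ × 64 = 45 × 64 mm

45 × 64 mm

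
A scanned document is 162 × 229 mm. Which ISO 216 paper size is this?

Aspect ratio 229/162 ≈ 1.414 — close to the ISO √2 ≈ 1.414.
In the C-series (envelope sizes, between A and B): C5 = 162 × 229 mm.

C5 (162 × 229 mm)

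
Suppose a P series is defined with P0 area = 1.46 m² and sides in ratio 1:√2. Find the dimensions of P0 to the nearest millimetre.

Let the short side be w mm. Then w · w√2 = 1.46 m² = 1,460,000 mm².
w² = 1,460,000/√2, so w ≈ 1016.1 mm; long side = w√2 ≈ 1436.9 mm.

1016 × 1437 mm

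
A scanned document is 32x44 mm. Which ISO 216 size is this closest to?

B10 (31 × 44 mm)

Aspect ratio 44/32 ≈ 1.375 (ISO target is √2 ≈ 1.414).
In the B-series (B0 = 1000 × 1414 mm): B10 = 31 × 44 mm.
Off by 1 mm total — nearest standard size.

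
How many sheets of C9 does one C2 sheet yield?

Each ISO step halves the sheet: 1 × C2 → 2 × C3 → 4 × C4 → 8 × C5 → …
From C2 to C9 is 7 halving steps: 2^7 = 128.

128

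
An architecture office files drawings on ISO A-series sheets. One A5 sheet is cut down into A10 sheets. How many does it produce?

32

Each ISO step halves the sheet: 1 × A5 → 2 × A6 → 4 × A7 → 8 × A8 → …
From A5 to A10 is 5 halving steps: 2^5 = 32.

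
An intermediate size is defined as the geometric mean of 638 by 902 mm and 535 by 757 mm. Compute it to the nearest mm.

584 × 826 mm

Short side: √(638 · 535) = √341330 ≈ 584.2 → 584 mm
Long side: √(902 · 757) = √682814 ≈ 826.3 → 826 mm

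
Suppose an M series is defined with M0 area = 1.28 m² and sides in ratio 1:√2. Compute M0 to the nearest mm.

Let the short side be w mm. Then w · w√2 = 1.28 m² = 1,280,000 mm².
w² = 1,280,000/√2, so w ≈ 951.4 mm; long side = w√2 ≈ 1345.4 mm.

951 × 1345 mm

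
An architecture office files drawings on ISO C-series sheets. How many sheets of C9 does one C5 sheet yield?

16

C5 = 162 × 229 mm; C9 = 40 × 57 mm.
Each halving step doubles the count; 4 steps from C5 to C9.
2^4 = 16.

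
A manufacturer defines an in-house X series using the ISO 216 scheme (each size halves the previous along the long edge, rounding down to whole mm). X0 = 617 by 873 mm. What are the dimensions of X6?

X1: ⌊873/2⌋ × 617 = 436 × 617 mm
X2: ⌊617/2⌋ × 436 = 308 × 436 mm
X3: ⌊436/2⌋ × 308 = 218 × 308 mm
X4: ⌊308/2⌋ × 218 = 154 × 218 mm
X5: ⌊218/2⌋ × 154 = 109 × 154 mm
X6: ⌊154/2⌋ × 109 = 77 × 109 mm

77 × 109 mm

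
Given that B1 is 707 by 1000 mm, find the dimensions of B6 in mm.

B2: ⌊1000/2⌋ × 707 = 500 × 707 mm
B3: ⌊707/2⌋ × 500 = 353 × 500 mm
B4: ⌊500/2⌋ × 353 = 250 × 353 mm
B5: ⌊353/2⌋ × 250 = 176 × 250 mm
B6: ⌊250/2⌋ × 176 = 125 × 176 mm

125 × 176 mm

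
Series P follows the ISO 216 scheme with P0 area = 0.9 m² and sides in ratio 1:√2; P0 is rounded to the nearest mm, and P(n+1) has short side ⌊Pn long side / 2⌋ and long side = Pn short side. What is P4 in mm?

Let P0's short side be w mm. w · w√2 = 0.9 m² = 900,000 mm², so w ≈ 797.7 mm and w√2 ≈ 1128.2 mm → P0 = 798 × 1128 mm.
P1: ⌊1128/2⌋ × 798 = 564 × 798 mm
P2: ⌊798/2⌋ × 564 = 399 × 564 mm
P3: ⌊564/2⌋ × 399 = 282 × 399 mm
P4: ⌊399/2⌋ × 282 = 199 × 282 mm

199 × 282 mm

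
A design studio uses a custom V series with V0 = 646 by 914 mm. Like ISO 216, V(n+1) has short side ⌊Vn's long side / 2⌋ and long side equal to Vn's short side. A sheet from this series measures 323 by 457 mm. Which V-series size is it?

V0: 646 × 914 mm
V1: 457 × 646 mm
V2: 323 × 457 mm
V3: 228 × 323 mm
→ matches V2.

V2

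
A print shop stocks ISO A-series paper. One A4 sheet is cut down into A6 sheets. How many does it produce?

A4 = 210 × 297 mm; A6 = 105 × 148 mm.
Each halving step doubles the count; 2 steps from A4 to A6.
2^2 = 4.

4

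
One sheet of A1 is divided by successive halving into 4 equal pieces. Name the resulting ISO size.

4 = 2^2, so 2 halving steps.
A1 → A2 → … → A3 after 2 steps.

A3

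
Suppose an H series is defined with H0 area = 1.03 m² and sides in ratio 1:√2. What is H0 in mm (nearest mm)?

853 × 1207 mm

Let the short side be w mm. Then w · w√2 = 1.03 m² = 1,030,000 mm².
w² = 1,030,000/√2, so w ≈ 853.4 mm; long side = w√2 ≈ 1206.9 mm.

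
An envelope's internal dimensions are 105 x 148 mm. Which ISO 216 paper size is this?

Aspect ratio 148/105 ≈ 1.410 — close to the ISO √2 ≈ 1.414.
In the A-series (A0 area = 1 m²): A6 = 105 × 148 mm.

A6 (105 × 148 mm)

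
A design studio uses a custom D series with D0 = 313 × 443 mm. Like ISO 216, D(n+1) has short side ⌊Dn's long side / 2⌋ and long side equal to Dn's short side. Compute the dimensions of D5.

D1: ⌊443/2⌋ × 313 = 221 × 313 mm
D2: ⌊313/2⌋ × 221 = 156 × 221 mm
D3: ⌊221/2⌋ × 156 = 110 × 156 mm
D4: ⌊156/2⌋ × 110 = 78 × 110 mm
D5: ⌊110/2⌋ × 78 = 55 × 78 mm

55 × 78 mm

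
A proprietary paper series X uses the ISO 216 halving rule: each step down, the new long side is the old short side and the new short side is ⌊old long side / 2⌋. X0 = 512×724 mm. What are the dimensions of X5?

X1: ⌊724/2⌋ × 512 = 362 × 512 mm
X2: ⌊512/2⌋ × 362 = 256 × 362 mm
X3: ⌊362/2⌋ × 256 = 181 × 256 mm
X4: ⌊256/2⌋ × 181 = 128 × 181 mm
X5: ⌊181/2⌋ × 128 = 90 × 128 mm

90 × 128 mm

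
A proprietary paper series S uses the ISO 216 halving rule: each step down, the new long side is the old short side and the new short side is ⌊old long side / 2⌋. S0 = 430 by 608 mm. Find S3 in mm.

S1: ⌊608/2⌋ × 430 = 304 × 430 mm
S2: ⌊430/2⌋ × 304 = 215 × 304 mm
S3: ⌊304/2⌋ × 215 = 152 × 215 mm

152 × 215 mm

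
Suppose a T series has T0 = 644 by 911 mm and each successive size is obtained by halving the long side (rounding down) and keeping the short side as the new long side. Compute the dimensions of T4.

T1: ⌊911/2⌋ × 644 = 455 × 644 mm
T2: ⌊644/2⌋ × 455 = 322 × 455 mm
T3: ⌊455/2⌋ × 322 = 227 × 322 mm
T4: ⌊322/2⌋ × 227 = 161 × 227 mm

161 × 227 mm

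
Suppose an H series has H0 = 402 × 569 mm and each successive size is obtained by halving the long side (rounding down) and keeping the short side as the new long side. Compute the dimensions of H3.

142 × 201 mm

H1: ⌊569/2⌋ × 402 = 284 × 402 mm
H2: ⌊402/2⌋ × 284 = 201 × 284 mm
H3: ⌊284/2⌋ × 201 = 142 × 201 mm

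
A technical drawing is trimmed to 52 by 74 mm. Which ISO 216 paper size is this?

Aspect ratio 74/52 ≈ 1.423 — close to the ISO √2 ≈ 1.414.
In the A-series (A0 area = 1 m²): A8 = 52 × 74 mm.

A8 (52 × 74 mm)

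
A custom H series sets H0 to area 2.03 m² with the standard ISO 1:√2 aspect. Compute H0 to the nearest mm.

1198 × 1694 mm

Let the short side be w mm. Then w · w√2 = 2.03 m² = 2,030,000 mm².
w² = 2,030,000/√2, so w ≈ 1198.1 mm; long side = w√2 ≈ 1694.4 mm.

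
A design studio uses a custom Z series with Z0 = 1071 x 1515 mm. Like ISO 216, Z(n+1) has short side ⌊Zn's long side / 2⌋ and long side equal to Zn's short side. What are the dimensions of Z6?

133 × 189 mm

Z1 = 757 × 1071 mm (from Z0 by 1 halving).
Z2: ⌊1071/2⌋ × 757 = 535 × 757 mm
Z3: ⌊757/2⌋ × 535 = 378 × 535 mm
Z4: ⌊535/2⌋ × 378 = 267 × 378 mm
Z5: ⌊378/2⌋ × 267 = 189 × 267 mm
Z6: ⌊267/2⌋ × 189 = 133 × 189 mm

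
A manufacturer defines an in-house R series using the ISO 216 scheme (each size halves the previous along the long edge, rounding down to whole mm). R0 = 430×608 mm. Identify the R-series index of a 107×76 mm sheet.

R5

R0: 430 × 608 mm
R1: 304 × 430 mm
R2: 215 × 304 mm
R3: 152 × 215 mm
R4: 107 × 152 mm
R5: 76 × 107 mm
R6: 53 × 76 mm
→ matches R5.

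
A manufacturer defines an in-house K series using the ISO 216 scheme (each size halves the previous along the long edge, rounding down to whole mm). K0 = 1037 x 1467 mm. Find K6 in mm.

129 × 183 mm

K1: ⌊1467/2⌋ × 1037 = 733 × 1037 mm
K2: ⌊1037/2⌋ × 733 = 518 × 733 mm
K3: ⌊733/2⌋ × 518 = 366 × 518 mm
K4: ⌊518/2⌋ × 366 = 259 × 366 mm
K5: ⌊366/2⌋ × 259 = 183 × 259 mm
K6: ⌊259/2⌋ × 183 = 129 × 183 mm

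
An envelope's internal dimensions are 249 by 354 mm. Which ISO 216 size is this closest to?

B4 (250 × 353 mm)

Aspect ratio 354/249 ≈ 1.422 — close to the ISO √2 ≈ 1.414.
In the B-series (B0 = 1000 × 1414 mm): B4 = 250 × 353 mm.
Off by 2 mm total — nearest standard size.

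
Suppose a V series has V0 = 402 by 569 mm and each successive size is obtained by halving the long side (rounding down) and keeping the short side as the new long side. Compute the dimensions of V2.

201 × 284 mm

V1: ⌊569/2⌋ × 402 = 284 × 402 mm
V2: ⌊402/2⌋ × 284 = 201 × 284 mm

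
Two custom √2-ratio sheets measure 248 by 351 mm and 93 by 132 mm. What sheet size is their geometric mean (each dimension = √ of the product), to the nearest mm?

152 × 215 mm

Short side: √(248 · 93) = √23064 ≈ 151.9 → 152 mm
Long side: √(351 · 132) = √46332 ≈ 215.2 → 215 mm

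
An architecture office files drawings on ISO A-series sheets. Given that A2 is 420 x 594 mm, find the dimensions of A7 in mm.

74 × 105 mm

A3: ⌊594/2⌋ × 420 = 297 × 420 mm
A4: ⌊420/2⌋ × 297 = 210 × 297 mm
A5: ⌊297/2⌋ × 210 = 148 × 210 mm
A6: ⌊210/2⌋ × 148 = 105 × 148 mm
A7: ⌊148/2⌋ × 105 = 74 × 105 mm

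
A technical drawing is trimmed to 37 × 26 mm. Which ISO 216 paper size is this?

A10 (26 × 37 mm)

Aspect ratio 37/26 ≈ 1.423 — close to the ISO √2 ≈ 1.414.
In the A-series (A0 area = 1 m²): A10 = 26 × 37 mm.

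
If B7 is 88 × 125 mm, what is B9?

B8: ⌊125/2⌋ × 88 = 62 × 88 mm
B9: ⌊88/2⌋ × 62 = 44 × 62 mm

44 × 62 mm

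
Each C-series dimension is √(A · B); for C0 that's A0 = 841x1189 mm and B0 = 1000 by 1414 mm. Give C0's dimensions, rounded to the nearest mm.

917 × 1297 mm

Short: √(841 · 1000) = √841000 ≈ 917.1 mm.
Long: √(1189 · 1414) = √1681246 ≈ 1296.6 mm.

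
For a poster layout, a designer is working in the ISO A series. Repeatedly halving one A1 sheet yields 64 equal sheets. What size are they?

64 = 2^6, so 6 halving steps.
A1 → A2 → … → A7 after 6 steps.

A7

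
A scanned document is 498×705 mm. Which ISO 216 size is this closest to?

B2 (500 × 707 mm)

Aspect ratio 705/498 ≈ 1.416 — close to the ISO √2 ≈ 1.414.
In the B-series (B0 = 1000 × 1414 mm): B2 = 500 × 707 mm.
Off by 4 mm total — nearest standard size.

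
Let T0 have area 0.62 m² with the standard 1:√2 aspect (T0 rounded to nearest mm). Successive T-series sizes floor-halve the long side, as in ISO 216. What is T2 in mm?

Let T0's short side be w mm. w · w√2 = 0.62 m² = 620,000 mm², so w ≈ 662.1 mm and w√2 ≈ 936.4 mm → T0 = 662 × 936 mm.
T1: ⌊936/2⌋ × 662 = 468 × 662 mm
T2: ⌊662/2⌋ × 468 = 331 × 468 mm

331 × 468 mm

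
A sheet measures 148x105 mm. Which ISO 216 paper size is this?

Aspect ratio 148/105 ≈ 1.410 — close to the ISO √2 ≈ 1.414.
In the A-series (A0 area = 1 m²): A6 = 105 × 148 mm.

A6 (105 × 148 mm)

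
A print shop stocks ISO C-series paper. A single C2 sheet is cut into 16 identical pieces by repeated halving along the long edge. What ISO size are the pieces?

C6

16 = 2^4, so 4 halving steps.
C2 → C3 → … → C6 after 4 steps.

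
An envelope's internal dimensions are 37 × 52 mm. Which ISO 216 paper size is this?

Aspect ratio 52/37 ≈ 1.405 — close to the ISO √2 ≈ 1.414.
In the A-series (A0 area = 1 m²): A9 = 37 × 52 mm.

A9 (37 × 52 mm)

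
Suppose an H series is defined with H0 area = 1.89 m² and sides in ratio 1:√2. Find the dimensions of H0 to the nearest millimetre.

1156 × 1635 mm

Let the short side be w mm. Then w · w√2 = 1.89 m² = 1,890,000 mm².
w² = 1,890,000/√2, so w ≈ 1156.0 mm; long side = w√2 ≈ 1634.9 mm.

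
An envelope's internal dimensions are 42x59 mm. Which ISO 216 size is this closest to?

Aspect ratio 59/42 ≈ 1.405 — close to the ISO √2 ≈ 1.414.
In the C-series (envelope sizes, between A and B): C9 = 40 × 57 mm.
Off by 4 mm total — nearest standard size.

C9 (40 × 57 mm)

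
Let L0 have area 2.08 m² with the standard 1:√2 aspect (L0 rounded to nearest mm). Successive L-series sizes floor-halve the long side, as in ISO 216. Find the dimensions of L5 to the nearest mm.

214 × 303 mm

Let L0's short side be w mm. w · w√2 = 2.08 m² = 2,080,000 mm², so w ≈ 1212.8 mm and w√2 ≈ 1715.1 mm → L0 = 1213 × 1715 mm.
L1: ⌊1715/2⌋ × 1213 = 857 × 1213 mm
L2: ⌊1213/2⌋ × 857 = 606 × 857 mm
L3: ⌊857/2⌋ × 606 = 428 × 606 mm
L4: ⌊606/2⌋ × 428 = 303 × 428 mm
L5: ⌊428/2⌋ × 303 = 214 × 303 mm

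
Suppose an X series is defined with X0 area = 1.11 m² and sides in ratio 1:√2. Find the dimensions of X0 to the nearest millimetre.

886 × 1253 mm

Let the short side be w mm. Then w · w√2 = 1.11 m² = 1,110,000 mm².
w² = 1,110,000/√2, so w ≈ 885.9 mm; long side = w√2 ≈ 1252.9 mm.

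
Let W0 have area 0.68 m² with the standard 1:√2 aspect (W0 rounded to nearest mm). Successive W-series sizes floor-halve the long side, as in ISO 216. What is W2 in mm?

346 × 490 mm

Let W0's short side be w mm. w · w√2 = 0.68 m² = 680,000 mm², so w ≈ 693.4 mm and w√2 ≈ 980.6 mm → W0 = 693 × 981 mm.
W1: ⌊981/2⌋ × 693 = 490 × 693 mm
W2: ⌊693/2⌋ × 490 = 346 × 490 mm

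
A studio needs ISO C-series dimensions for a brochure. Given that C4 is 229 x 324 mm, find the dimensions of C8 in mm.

57 × 81 mm

C5: ⌊324/2⌋ × 229 = 162 × 229 mm
C6: ⌊229/2⌋ × 162 = 114 × 162 mm
C7: ⌊162/2⌋ × 114 = 81 × 114 mm
C8: ⌊114/2⌋ × 81 = 57 × 81 mm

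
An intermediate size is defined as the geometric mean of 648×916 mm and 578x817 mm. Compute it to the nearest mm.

Short side: √(648 · 578) = √374544 ≈ 612.0 → 612 mm
Long side: √(916 · 817) = √748372 ≈ 865.1 → 865 mm

612 × 865 mm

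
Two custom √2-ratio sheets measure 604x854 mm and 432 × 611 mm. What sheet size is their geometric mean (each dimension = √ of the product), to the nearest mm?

511 × 722 mm

Short side: √(604 · 432) = √260928 ≈ 510.8 → 511 mm
Long side: √(854 · 611) = √521794 ≈ 722.4 → 722 mm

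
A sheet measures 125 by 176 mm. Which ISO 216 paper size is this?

Aspect ratio 176/125 ≈ 1.408 — close to the ISO √2 ≈ 1.414.
In the B-series (B0 = 1000 × 1414 mm): B6 = 125 × 176 mm.

B6 (125 × 176 mm)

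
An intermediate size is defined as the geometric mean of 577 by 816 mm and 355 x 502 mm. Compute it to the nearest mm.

Short side: √(577 · 355) = √204835 ≈ 452.6 → 453 mm
Long side: √(816 · 502) = √409632 ≈ 640.0 → 640 mm

453 × 640 mm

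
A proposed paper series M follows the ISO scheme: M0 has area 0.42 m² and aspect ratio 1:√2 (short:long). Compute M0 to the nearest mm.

Let the short side be w mm. Then w · w√2 = 0.42 m² = 420,000 mm².
w² = 420,000/√2, so w ≈ 545.0 mm; long side = w√2 ≈ 770.7 mm.

545 × 771 mm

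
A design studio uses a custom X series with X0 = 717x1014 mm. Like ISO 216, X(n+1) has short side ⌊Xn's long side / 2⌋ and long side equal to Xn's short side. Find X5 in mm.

X1: ⌊1014/2⌋ × 717 = 507 × 717 mm
X2: ⌊717/2⌋ × 507 = 358 × 507 mm
X3: ⌊507/2⌋ × 358 = 253 × 358 mm
X4: ⌊358/2⌋ × 253 = 179 × 253 mm
X5: ⌊253/2⌋ × 179 = 126 × 179 mm

126 × 179 mm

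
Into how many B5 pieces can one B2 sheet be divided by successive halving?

8

Each ISO step halves the sheet: 1 × B2 → 2 × B3 → 4 × B4 → 8 × B5
From B2 to B5 is 3 halving steps: 2^3 = 8.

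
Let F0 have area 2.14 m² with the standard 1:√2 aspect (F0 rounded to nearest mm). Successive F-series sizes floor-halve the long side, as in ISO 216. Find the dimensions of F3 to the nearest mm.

435 × 615 mm

Let F0's short side be w mm. w · w√2 = 2.14 m² = 2,140,000 mm², so w ≈ 1230.1 mm and w√2 ≈ 1739.7 mm → F0 = 1230 × 1740 mm.
F1: ⌊1740/2⌋ × 1230 = 870 × 1230 mm
F2: ⌊1230/2⌋ × 870 = 615 × 870 mm
F3: ⌊870/2⌋ × 615 = 435 × 615 mm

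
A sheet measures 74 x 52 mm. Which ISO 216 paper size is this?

Aspect ratio 74/52 ≈ 1.423 — close to the ISO √2 ≈ 1.414.
In the A-series (A0 area = 1 m²): A8 = 52 × 74 mm.

A8 (52 × 74 mm)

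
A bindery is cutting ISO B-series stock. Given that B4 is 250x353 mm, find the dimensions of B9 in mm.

B5: ⌊353/2⌋ × 250 = 176 × 250 mm
B6: ⌊250/2⌋ × 176 = 125 × 176 mm
B7: ⌊176/2⌋ × 125 = 88 × 125 mm
B8: ⌊125/2⌋ × 88 = 62 × 88 mm
B9: ⌊88/2⌋ × 62 = 44 × 62 mm

44 × 62 mm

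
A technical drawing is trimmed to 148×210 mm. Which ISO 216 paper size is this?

A5 (148 × 210 mm)

Aspect ratio 210/148 ≈ 1.419 — close to the ISO √2 ≈ 1.414.
In the A-series (A0 area = 1 m²): A5 = 148 × 210 mm.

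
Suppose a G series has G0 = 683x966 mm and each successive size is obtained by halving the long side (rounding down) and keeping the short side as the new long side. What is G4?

G1: ⌊966/2⌋ × 683 = 483 × 683 mm
G2: ⌊683/2⌋ × 483 = 341 × 483 mm
G3: ⌊483/2⌋ × 341 = 241 × 341 mm
G4: ⌊341/2⌋ × 241 = 170 × 241 mm

170 × 241 mm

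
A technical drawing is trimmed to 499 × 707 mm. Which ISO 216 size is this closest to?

B2 (500 × 707 mm)

Aspect ratio 707/499 ≈ 1.417 — close to the ISO √2 ≈ 1.414.
In the B-series (B0 = 1000 × 1414 mm): B2 = 500 × 707 mm.
Off by 1 mm total — nearest standard size.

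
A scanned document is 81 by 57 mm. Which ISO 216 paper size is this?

C8 (57 × 81 mm)

Aspect ratio 81/57 ≈ 1.421 — close to the ISO √2 ≈ 1.414.
In the C-series (envelope sizes, between A and B): C8 = 57 × 81 mm.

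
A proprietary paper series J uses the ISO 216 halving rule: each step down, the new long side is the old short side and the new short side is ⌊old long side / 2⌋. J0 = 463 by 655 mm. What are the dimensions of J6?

57 × 81 mm

J1 = 327 × 463 mm (from J0 by 1 halving).
J2: ⌊463/2⌋ × 327 = 231 × 327 mm
J3: ⌊327/2⌋ × 231 = 163 × 231 mm
J4: ⌊231/2⌋ × 163 = 115 × 163 mm
J5: ⌊163/2⌋ × 115 = 81 × 115 mm
J6: ⌊115/2⌋ × 81 = 57 × 81 mm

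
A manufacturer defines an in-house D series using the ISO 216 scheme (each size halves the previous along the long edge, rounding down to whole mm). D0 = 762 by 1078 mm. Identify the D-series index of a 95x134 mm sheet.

D0: 762 × 1078 mm
D1: 539 × 762 mm
D2: 381 × 539 mm
D3: 269 × 381 mm
D4: 190 × 269 mm
D5: 134 × 190 mm
D6: 95 × 134 mm
D7: 67 × 95 mm
→ matches D6.

D6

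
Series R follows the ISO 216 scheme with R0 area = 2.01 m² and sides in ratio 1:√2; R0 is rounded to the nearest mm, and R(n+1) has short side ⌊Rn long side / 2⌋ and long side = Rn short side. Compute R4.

298 × 421 mm

Let R0's short side be w mm. w · w√2 = 2.01 m² = 2,010,000 mm², so w ≈ 1192.2 mm and w√2 ≈ 1686.0 mm → R0 = 1192 × 1686 mm.
R1: ⌊1686/2⌋ × 1192 = 843 × 1192 mm
R2: ⌊1192/2⌋ × 843 = 596 × 843 mm
R3: ⌊843/2⌋ × 596 = 421 × 596 mm
R4: ⌊596/2⌋ × 421 = 298 × 421 mm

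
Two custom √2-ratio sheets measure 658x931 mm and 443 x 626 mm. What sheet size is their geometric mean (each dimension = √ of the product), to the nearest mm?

Short side: √(658 · 443) = √291494 ≈ 539.9 → 540 mm
Long side: √(931 · 626) = √582806 ≈ 763.4 → 763 mm

540 × 763 mm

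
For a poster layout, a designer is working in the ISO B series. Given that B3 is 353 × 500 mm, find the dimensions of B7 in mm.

B4: ⌊500/2⌋ × 353 = 250 × 353 mm
B5: ⌊353/2⌋ × 250 = 176 × 250 mm
B6: ⌊250/2⌋ × 176 = 125 × 176 mm
B7: ⌊176/2⌋ × 125 = 88 × 125 mm

88 × 125 mm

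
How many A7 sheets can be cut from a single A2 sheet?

A2 = 420 × 594 mm; A7 = 74 × 105 mm.
Each halving step doubles the count; 5 steps from A2 to A7.
2^5 = 32.

32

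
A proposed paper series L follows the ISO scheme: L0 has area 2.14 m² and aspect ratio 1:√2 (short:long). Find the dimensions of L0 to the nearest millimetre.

Let the short side be w mm. Then w · w√2 = 2.14 m² = 2,140,000 mm².
w² = 2,140,000/√2, so w ≈ 1230.1 mm; long side = w√2 ≈ 1739.7 mm.

1230 × 1740 mm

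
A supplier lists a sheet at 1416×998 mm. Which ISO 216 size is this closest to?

Aspect ratio 1416/998 ≈ 1.419 — close to the ISO √2 ≈ 1.414.
In the B-series (B0 = 1000 × 1414 mm): B0 = 1000 × 1414 mm.
Off by 4 mm total — nearest standard size.

B0 (1000 × 1414 mm)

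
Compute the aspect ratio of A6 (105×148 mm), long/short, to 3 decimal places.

148 / 105 = 1.410
ISO 216 targets √2 ≈ 1.414; the -0.005 deviation is from mm rounding.

1.410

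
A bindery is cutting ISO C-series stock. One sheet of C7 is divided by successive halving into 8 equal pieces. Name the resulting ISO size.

8 = 2^3, so 3 halving steps.
C7 → C8 → … → C10 after 3 steps.

C10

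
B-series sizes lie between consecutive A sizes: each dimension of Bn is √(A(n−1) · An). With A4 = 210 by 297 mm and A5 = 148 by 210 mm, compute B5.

Short side: √(210 · 148) = √31080 ≈ 176.3 → 176 mm
Long side: √(297 · 210) = √62370 ≈ 249.7 → 250 mm

176 × 250 mm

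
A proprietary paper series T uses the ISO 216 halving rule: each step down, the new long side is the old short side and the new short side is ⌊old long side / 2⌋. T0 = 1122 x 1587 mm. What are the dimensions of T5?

198 × 280 mm

T1 = 793 × 1122 mm (from T0 by 1 halving).
T2: ⌊1122/2⌋ × 793 = 561 × 793 mm
T3: ⌊793/2⌋ × 561 = 396 × 561 mm
T4: ⌊561/2⌋ × 396 = 280 × 396 mm
T5: ⌊396/2⌋ × 280 = 198 × 280 mm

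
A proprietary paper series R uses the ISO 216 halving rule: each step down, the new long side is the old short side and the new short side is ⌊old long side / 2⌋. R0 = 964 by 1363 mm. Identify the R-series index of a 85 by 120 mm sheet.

R7

R0: 964 × 1363 mm
R1: 681 × 964 mm
R2: 482 × 681 mm
R3: 340 × 482 mm
R4: 241 × 340 mm
R5: 170 × 241 mm
R6: 120 × 170 mm
R7: 85 × 120 mm
R8: 60 × 85 mm
→ matches R7.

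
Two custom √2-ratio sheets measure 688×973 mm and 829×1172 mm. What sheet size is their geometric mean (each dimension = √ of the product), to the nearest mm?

Short side: √(688 · 829) = √570352 ≈ 755.2 → 755 mm
Long side: √(973 · 1172) = √1140356 ≈ 1067.9 → 1068 mm

755 × 1068 mm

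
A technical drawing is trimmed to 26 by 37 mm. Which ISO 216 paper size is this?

A10 (26 × 37 mm)

Aspect ratio 37/26 ≈ 1.423 — close to the ISO √2 ≈ 1.414.
In the A-series (A0 area = 1 m²): A10 = 26 × 37 mm.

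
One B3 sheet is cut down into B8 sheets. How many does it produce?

B3 = 353 × 500 mm; B8 = 62 × 88 mm.
Each halving step doubles the count; 5 steps from B3 to B8.
2^5 = 32.

32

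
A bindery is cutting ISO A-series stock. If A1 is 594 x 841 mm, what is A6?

A2: ⌊841/2⌋ × 594 = 420 × 594 mm
A3: ⌊594/2⌋ × 420 = 297 × 420 mm
A4: ⌊420/2⌋ × 297 = 210 × 297 mm
A5: ⌊297/2⌋ × 210 = 148 × 210 mm
A6: ⌊210/2⌋ × 148 = 105 × 148 mm

105 × 148 mm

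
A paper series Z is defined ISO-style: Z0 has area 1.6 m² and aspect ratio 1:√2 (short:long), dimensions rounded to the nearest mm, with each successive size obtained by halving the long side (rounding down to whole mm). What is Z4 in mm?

266 × 376 mm

Let Z0's short side be w mm. w · w√2 = 1.6 m² = 1,600,000 mm², so w ≈ 1063.7 mm and w√2 ≈ 1504.2 mm → Z0 = 1064 × 1504 mm.
Z1: ⌊1504/2⌋ × 1064 = 752 × 1064 mm
Z2: ⌊1064/2⌋ × 752 = 532 × 752 mm
Z3: ⌊752/2⌋ × 532 = 376 × 532 mm
Z4: ⌊532/2⌋ × 376 = 266 × 376 mm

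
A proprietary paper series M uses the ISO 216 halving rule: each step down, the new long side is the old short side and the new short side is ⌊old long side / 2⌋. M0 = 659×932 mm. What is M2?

M1: ⌊932/2⌋ × 659 = 466 × 659 mm
M2: ⌊659/2⌋ × 466 = 329 × 466 mm

329 × 466 mm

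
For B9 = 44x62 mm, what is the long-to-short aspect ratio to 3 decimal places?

1.409

62 / 44 = 1.409
ISO 216 targets √2 ≈ 1.414; the -0.005 deviation is from mm rounding.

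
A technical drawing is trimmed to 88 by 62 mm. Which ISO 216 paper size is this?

B8 (62 × 88 mm)

Aspect ratio 88/62 ≈ 1.419 — close to the ISO √2 ≈ 1.414.
In the B-series (B0 = 1000 × 1414 mm): B8 = 62 × 88 mm.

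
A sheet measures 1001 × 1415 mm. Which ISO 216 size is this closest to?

Aspect ratio 1415/1001 ≈ 1.414 — close to the ISO √2 ≈ 1.414.
In the B-series (B0 = 1000 × 1414 mm): B0 = 1000 × 1414 mm.
Off by 2 mm total — nearest standard size.

B0 (1000 × 1414 mm)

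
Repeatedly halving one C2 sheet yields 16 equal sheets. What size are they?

16 = 2^4, so 4 halving steps.
C2 → C3 → … → C6 after 4 steps.

C6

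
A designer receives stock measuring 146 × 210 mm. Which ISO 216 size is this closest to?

A5 (148 × 210 mm)

Aspect ratio 210/146 ≈ 1.438 (ISO target is √2 ≈ 1.414).
In the A-series (A0 area = 1 m²): A5 = 148 × 210 mm.
Off by 2 mm total — nearest standard size.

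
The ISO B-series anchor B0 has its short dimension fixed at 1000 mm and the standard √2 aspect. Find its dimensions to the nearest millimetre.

Short side = 1000 mm; long side = 1000√2 ≈ 1414.2 mm.

1000 × 1414 mm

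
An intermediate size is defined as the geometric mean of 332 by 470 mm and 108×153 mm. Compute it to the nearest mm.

Short side: √(332 · 108) = √35856 ≈ 189.4 → 189 mm
Long side: √(470 · 153) = √71910 ≈ 268.2 → 268 mm

189 × 268 mm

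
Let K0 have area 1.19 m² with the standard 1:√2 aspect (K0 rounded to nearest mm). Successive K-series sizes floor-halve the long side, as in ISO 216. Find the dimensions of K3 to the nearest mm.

Let K0's short side be w mm. w · w√2 = 1.19 m² = 1,190,000 mm², so w ≈ 917.3 mm and w√2 ≈ 1297.3 mm → K0 = 917 × 1297 mm.
K1: ⌊1297/2⌋ × 917 = 648 × 917 mm
K2: ⌊917/2⌋ × 648 = 458 × 648 mm
K3: ⌊648/2⌋ × 458 = 324 × 458 mm

324 × 458 mm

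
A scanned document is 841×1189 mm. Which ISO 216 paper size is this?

Aspect ratio 1189/841 ≈ 1.414 — close to the ISO √2 ≈ 1.414.
In the A-series (A0 area = 1 m²): A0 = 841 × 1189 mm.

A0 (841 × 1189 mm)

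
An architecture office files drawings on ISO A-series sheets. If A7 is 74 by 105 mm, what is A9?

37 × 52 mm

A8: ⌊105/2⌋ × 74 = 52 × 74 mm
A9: ⌊74/2⌋ × 52 = 37 × 52 mm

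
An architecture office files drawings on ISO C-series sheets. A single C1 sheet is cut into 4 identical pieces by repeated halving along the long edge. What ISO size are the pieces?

4 = 2^2, so 2 halving steps.
C1 → C2 → … → C3 after 2 steps.

C3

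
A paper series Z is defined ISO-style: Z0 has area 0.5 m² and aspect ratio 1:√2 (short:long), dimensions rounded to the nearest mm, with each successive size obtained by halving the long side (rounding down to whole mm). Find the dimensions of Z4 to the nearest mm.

148 × 210 mm

Let Z0's short side be w mm. w · w√2 = 0.5 m² = 500,000 mm², so w ≈ 594.6 mm and w√2 ≈ 840.9 mm → Z0 = 595 × 841 mm.
Z1: ⌊841/2⌋ × 595 = 420 × 595 mm
Z2: ⌊595/2⌋ × 420 = 297 × 420 mm
Z3: ⌊420/2⌋ × 297 = 210 × 297 mm
Z4: ⌊297/2⌋ × 210 = 148 × 210 mm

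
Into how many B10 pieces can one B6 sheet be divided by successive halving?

B6 = 125 × 176 mm; B10 = 31 × 44 mm.
Each halving step doubles the count; 4 steps from B6 to B10.
2^4 = 16.

16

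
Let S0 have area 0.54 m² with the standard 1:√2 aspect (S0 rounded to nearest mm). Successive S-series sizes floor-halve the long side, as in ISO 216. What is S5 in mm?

Let S0's short side be w mm. w · w√2 = 0.54 m² = 540,000 mm², so w ≈ 617.9 mm and w√2 ≈ 873.9 mm → S0 = 618 × 874 mm.
S1: ⌊874/2⌋ × 618 = 437 × 618 mm
S2: ⌊618/2⌋ × 437 = 309 × 437 mm
S3: ⌊437/2⌋ × 309 = 218 × 309 mm
S4: ⌊309/2⌋ × 218 = 154 × 218 mm
S5: ⌊218/2⌋ × 154 = 109 × 154 mm

109 × 154 mm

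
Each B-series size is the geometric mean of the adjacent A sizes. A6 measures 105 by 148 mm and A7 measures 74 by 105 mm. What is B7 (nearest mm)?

88 × 125 mm

Short side: √(105 · 74) = √7770 ≈ 88.1 → 88 mm
Long side: √(148 · 105) = √15540 ≈ 124.7 → 125 mm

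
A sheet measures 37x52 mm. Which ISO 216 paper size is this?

A9 (37 × 52 mm)

Aspect ratio 52/37 ≈ 1.405 — close to the ISO √2 ≈ 1.414.
In the A-series (A0 area = 1 m²): A9 = 37 × 52 mm.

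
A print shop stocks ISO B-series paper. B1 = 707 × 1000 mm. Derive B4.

250 × 353 mm

B2: ⌊1000/2⌋ × 707 = 500 × 707 mm
B3: ⌊707/2⌋ × 500 = 353 × 500 mm
B4: ⌊500/2⌋ × 353 = 250 × 353 mm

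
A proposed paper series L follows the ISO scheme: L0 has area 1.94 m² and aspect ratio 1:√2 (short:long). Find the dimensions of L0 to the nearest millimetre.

Let the short side be w mm. Then w · w√2 = 1.94 m² = 1,940,000 mm².
w² = 1,940,000/√2, so w ≈ 1171.2 mm; long side = w√2 ≈ 1656.4 mm.

1171 × 1656 mm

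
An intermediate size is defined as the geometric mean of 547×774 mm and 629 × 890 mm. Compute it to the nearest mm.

Short side: √(547 · 629) = √344063 ≈ 586.6 → 587 mm
Long side: √(774 · 890) = √688860 ≈ 830.0 → 830 mm

587 × 830 mm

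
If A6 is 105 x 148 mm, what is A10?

A7: ⌊148/2⌋ × 105 = 74 × 105 mm
A8: ⌊105/2⌋ × 74 = 52 × 74 mm
A9: ⌊74/2⌋ × 52 = 37 × 52 mm
A10: ⌊52/2⌋ × 37 = 26 × 37 mm

26 × 37 mm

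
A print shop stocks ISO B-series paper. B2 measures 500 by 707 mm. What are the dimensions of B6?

125 × 176 mm

B3: ⌊707/2⌋ × 500 = 353 × 500 mm
B4: ⌊500/2⌋ × 353 = 250 × 353 mm
B5: ⌊353/2⌋ × 250 = 176 × 250 mm
B6: ⌊250/2⌋ × 176 = 125 × 176 mm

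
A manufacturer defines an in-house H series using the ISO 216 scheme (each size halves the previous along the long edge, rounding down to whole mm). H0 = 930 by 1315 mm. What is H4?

232 × 328 mm

H1 = 657 × 930 mm (from H0 by 1 halving).
H2: ⌊930/2⌋ × 657 = 465 × 657 mm
H3: ⌊657/2⌋ × 465 = 328 × 465 mm
H4: ⌊465/2⌋ × 328 = 232 × 328 mm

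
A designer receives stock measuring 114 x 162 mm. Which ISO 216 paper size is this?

Aspect ratio 162/114 ≈ 1.421 — close to the ISO √2 ≈ 1.414.
In the C-series (envelope sizes, between A and B): C6 = 114 × 162 mm.

C6 (114 × 162 mm)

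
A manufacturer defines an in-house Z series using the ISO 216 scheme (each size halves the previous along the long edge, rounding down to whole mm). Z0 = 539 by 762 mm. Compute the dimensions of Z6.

67 × 95 mm

Z1: ⌊762/2⌋ × 539 = 381 × 539 mm
Z2: ⌊539/2⌋ × 381 = 269 × 381 mm
Z3: ⌊381/2⌋ × 269 = 190 × 269 mm
Z4: ⌊269/2⌋ × 190 = 134 × 190 mm
Z5: ⌊190/2⌋ × 134 = 95 × 134 mm
Z6: ⌊134/2⌋ × 95 = 67 × 95 mm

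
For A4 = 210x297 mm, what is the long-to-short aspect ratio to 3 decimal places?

1.414

297 / 210 = 1.414
Matches √2 ≈ 1.414 — the ISO 216 defining ratio.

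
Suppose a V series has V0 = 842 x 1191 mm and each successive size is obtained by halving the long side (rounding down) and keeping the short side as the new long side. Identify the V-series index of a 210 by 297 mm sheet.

V0: 842 × 1191 mm
V1: 595 × 842 mm
V2: 421 × 595 mm
V3: 297 × 421 mm
V4: 210 × 297 mm
V5: 148 × 210 mm
→ matches V4.

V4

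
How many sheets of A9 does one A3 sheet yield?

64

A3 = 297 × 420 mm; A9 = 37 × 52 mm.
Each halving step doubles the count; 6 steps from A3 to A9.
2^6 = 64.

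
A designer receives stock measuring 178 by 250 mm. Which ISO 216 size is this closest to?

B5 (176 × 250 mm)

Aspect ratio 250/178 ≈ 1.404 — close to the ISO √2 ≈ 1.414.
In the B-series (B0 = 1000 × 1414 mm): B5 = 176 × 250 mm.
Off by 2 mm total — nearest standard size.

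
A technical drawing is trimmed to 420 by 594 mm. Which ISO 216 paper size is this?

A2 (420 × 594 mm)

Aspect ratio 594/420 ≈ 1.414 — close to the ISO √2 ≈ 1.414.
In the A-series (A0 area = 1 m²): A2 = 420 × 594 mm.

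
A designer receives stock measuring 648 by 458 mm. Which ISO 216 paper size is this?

Aspect ratio 648/458 ≈ 1.415 — close to the ISO √2 ≈ 1.414.
In the C-series (envelope sizes, between A and B): C2 = 458 × 648 mm.

C2 (458 × 648 mm)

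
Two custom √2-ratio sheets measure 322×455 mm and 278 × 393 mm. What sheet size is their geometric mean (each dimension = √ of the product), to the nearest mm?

299 × 423 mm

Short side: √(322 · 278) = √89516 ≈ 299.2 → 299 mm
Long side: √(455 · 393) = √178815 ≈ 422.9 → 423 mm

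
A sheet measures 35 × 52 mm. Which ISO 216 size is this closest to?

Aspect ratio 52/35 ≈ 1.486 (ISO target is √2 ≈ 1.414).
In the A-series (A0 area = 1 m²): A9 = 37 × 52 mm.
Off by 2 mm total — nearest standard size.

A9 (37 × 52 mm)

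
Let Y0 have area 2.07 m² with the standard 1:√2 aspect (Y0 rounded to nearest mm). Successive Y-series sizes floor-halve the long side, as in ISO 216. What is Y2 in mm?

605 × 855 mm

Let Y0's short side be w mm. w · w√2 = 2.07 m² = 2,070,000 mm², so w ≈ 1209.8 mm and w√2 ≈ 1711.0 mm → Y0 = 1210 × 1711 mm.
Y1: ⌊1711/2⌋ × 1210 = 855 × 1210 mm
Y2: ⌊1210/2⌋ × 855 = 605 × 855 mm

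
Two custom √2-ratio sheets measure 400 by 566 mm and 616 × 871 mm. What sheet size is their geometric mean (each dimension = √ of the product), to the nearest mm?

496 × 702 mm

Short side: √(400 · 616) = √246400 ≈ 496.4 → 496 mm
Long side: √(566 · 871) = √492986 ≈ 702.1 → 702 mm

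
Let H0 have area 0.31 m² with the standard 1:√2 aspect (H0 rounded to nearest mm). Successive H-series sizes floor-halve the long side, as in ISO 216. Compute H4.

Let H0's short side be w mm. w · w√2 = 0.31 m² = 310,000 mm², so w ≈ 468.2 mm and w√2 ≈ 662.1 mm → H0 = 468 × 662 mm.
H1: ⌊662/2⌋ × 468 = 331 × 468 mm
H2: ⌊468/2⌋ × 331 = 234 × 331 mm
H3: ⌊331/2⌋ × 234 = 165 × 234 mm
H4: ⌊234/2⌋ × 165 = 117 × 165 mm

117 × 165 mm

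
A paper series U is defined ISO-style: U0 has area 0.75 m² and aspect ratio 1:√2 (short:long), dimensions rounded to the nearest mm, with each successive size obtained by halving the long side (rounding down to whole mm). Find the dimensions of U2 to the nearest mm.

Let U0's short side be w mm. w · w√2 = 0.75 m² = 750,000 mm², so w ≈ 728.2 mm and w√2 ≈ 1029.9 mm → U0 = 728 × 1030 mm.
U1: ⌊1030/2⌋ × 728 = 515 × 728 mm
U2: ⌊728/2⌋ × 515 = 364 × 515 mm

364 × 515 mm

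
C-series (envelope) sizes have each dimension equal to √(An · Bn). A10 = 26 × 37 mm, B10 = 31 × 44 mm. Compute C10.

Short side: √(26 · 31) = √806 ≈ 28.4 → 28 mm
Long side: √(37 · 44) = √1628 ≈ 40.3 → 40 mm

28 × 40 mm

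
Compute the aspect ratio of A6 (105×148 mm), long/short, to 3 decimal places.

148 / 105 = 1.410
ISO 216 targets √2 ≈ 1.414; the -0.005 deviation is from mm rounding.

1.410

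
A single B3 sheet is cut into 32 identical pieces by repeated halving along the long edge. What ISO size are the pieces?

B8

32 = 2^5, so 5 halving steps.
B3 → B4 → … → B8 after 5 steps.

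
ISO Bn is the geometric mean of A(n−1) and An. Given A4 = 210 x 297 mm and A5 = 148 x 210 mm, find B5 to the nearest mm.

Short side: √(210 · 148) = √31080 ≈ 176.3 → 176 mm
Long side: √(297 · 210) = √62370 ≈ 249.7 → 250 mm

176 × 250 mm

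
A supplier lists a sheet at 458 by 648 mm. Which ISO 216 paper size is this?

Aspect ratio 648/458 ≈ 1.415 — close to the ISO √2 ≈ 1.414.
In the C-series (envelope sizes, between A and B): C2 = 458 × 648 mm.

C2 (458 × 648 mm)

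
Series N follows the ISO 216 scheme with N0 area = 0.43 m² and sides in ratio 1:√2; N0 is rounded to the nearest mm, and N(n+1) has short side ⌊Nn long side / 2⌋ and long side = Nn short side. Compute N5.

Let N0's short side be w mm. w · w√2 = 0.43 m² = 430,000 mm², so w ≈ 551.4 mm and w√2 ≈ 779.8 mm → N0 = 551 × 780 mm.
N1: ⌊780/2⌋ × 551 = 390 × 551 mm
N2: ⌊551/2⌋ × 390 = 275 × 390 mm
N3: ⌊390/2⌋ × 275 = 195 × 275 mm
N4: ⌊275/2⌋ × 195 = 137 × 195 mm
N5: ⌊195/2⌋ × 137 = 97 × 137 mm

97 × 137 mm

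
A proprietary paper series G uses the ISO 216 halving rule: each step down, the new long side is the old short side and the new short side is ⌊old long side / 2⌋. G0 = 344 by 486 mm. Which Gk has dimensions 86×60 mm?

G5

G0: 344 × 486 mm
G1: 243 × 344 mm
G2: 172 × 243 mm
G3: 121 × 172 mm
G4: 86 × 121 mm
G5: 60 × 86 mm
G6: 43 × 60 mm
→ matches G5.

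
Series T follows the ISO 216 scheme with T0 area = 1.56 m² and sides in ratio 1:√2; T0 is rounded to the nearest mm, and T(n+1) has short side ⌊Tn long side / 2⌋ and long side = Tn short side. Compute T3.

371 × 525 mm

Let T0's short side be w mm. w · w√2 = 1.56 m² = 1,560,000 mm², so w ≈ 1050.3 mm and w√2 ≈ 1485.3 mm → T0 = 1050 × 1485 mm.
T1: ⌊1485/2⌋ × 1050 = 742 × 1050 mm
T2: ⌊1050/2⌋ × 742 = 525 × 742 mm
T3: ⌊742/2⌋ × 525 = 371 × 525 mm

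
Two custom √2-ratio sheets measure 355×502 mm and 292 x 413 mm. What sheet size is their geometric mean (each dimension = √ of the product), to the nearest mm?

322 × 455 mm

Short side: √(355 · 292) = √103660 ≈ 322.0 → 322 mm
Long side: √(502 · 413) = √207326 ≈ 455.3 → 455 mm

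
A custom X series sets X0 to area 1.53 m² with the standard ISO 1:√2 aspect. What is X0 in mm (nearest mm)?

Let the short side be w mm. Then w · w√2 = 1.53 m² = 1,530,000 mm².
w² = 1,530,000/√2, so w ≈ 1040.1 mm; long side = w√2 ≈ 1471.0 mm.

1040 × 1471 mm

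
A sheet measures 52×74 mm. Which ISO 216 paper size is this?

Aspect ratio 74/52 ≈ 1.423 — close to the ISO √2 ≈ 1.414.
In the A-series (A0 area = 1 m²): A8 = 52 × 74 mm.

A8 (52 × 74 mm)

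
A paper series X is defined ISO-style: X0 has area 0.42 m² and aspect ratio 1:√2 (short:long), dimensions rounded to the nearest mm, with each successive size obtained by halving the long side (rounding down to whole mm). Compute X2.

Let X0's short side be w mm. w · w√2 = 0.42 m² = 420,000 mm², so w ≈ 545.0 mm and w√2 ≈ 770.7 mm → X0 = 545 × 771 mm.
X1: ⌊771/2⌋ × 545 = 385 × 545 mm
X2: ⌊545/2⌋ × 385 = 272 × 385 mm

272 × 385 mm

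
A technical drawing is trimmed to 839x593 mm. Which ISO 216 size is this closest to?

A1 (594 × 841 mm)

Aspect ratio 839/593 ≈ 1.415 — close to the ISO √2 ≈ 1.414.
In the A-series (A0 area = 1 m²): A1 = 594 × 841 mm.
Off by 3 mm total — nearest standard size.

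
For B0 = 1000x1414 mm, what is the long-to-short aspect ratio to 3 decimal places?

1414 / 1000 = 1.414
Matches √2 ≈ 1.414 — the ISO 216 defining ratio.

1.414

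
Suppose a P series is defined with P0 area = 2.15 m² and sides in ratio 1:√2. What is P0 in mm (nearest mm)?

Let the short side be w mm. Then w · w√2 = 2.15 m² = 2,150,000 mm².
w² = 2,150,000/√2, so w ≈ 1233.0 mm; long side = w√2 ≈ 1743.7 mm.

1233 × 1744 mm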